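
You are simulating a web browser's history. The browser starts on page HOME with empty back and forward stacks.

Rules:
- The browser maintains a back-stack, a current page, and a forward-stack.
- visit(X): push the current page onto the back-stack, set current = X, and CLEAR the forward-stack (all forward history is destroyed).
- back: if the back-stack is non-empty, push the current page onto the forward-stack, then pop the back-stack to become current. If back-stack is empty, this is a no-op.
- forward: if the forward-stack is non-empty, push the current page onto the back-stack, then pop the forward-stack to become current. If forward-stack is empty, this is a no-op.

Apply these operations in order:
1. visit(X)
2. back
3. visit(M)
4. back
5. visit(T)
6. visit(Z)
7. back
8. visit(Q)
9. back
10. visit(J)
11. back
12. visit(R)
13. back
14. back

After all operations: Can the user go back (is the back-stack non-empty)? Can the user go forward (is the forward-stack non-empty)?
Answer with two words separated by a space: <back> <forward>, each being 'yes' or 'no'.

After 1 (visit(X)): cur=X back=1 fwd=0
After 2 (back): cur=HOME back=0 fwd=1
After 3 (visit(M)): cur=M back=1 fwd=0
After 4 (back): cur=HOME back=0 fwd=1
After 5 (visit(T)): cur=T back=1 fwd=0
After 6 (visit(Z)): cur=Z back=2 fwd=0
After 7 (back): cur=T back=1 fwd=1
After 8 (visit(Q)): cur=Q back=2 fwd=0
After 9 (back): cur=T back=1 fwd=1
After 10 (visit(J)): cur=J back=2 fwd=0
After 11 (back): cur=T back=1 fwd=1
After 12 (visit(R)): cur=R back=2 fwd=0
After 13 (back): cur=T back=1 fwd=1
After 14 (back): cur=HOME back=0 fwd=2

Answer: no yes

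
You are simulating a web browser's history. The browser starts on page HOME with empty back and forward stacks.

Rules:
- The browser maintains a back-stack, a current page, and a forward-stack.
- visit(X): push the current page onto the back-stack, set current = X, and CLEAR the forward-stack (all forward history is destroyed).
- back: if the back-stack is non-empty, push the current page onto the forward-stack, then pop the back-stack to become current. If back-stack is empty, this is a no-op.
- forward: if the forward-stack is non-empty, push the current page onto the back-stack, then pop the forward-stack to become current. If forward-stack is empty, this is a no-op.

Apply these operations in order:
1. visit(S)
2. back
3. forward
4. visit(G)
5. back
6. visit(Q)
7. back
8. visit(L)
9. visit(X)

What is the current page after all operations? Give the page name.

Answer: X

Derivation:
After 1 (visit(S)): cur=S back=1 fwd=0
After 2 (back): cur=HOME back=0 fwd=1
After 3 (forward): cur=S back=1 fwd=0
After 4 (visit(G)): cur=G back=2 fwd=0
After 5 (back): cur=S back=1 fwd=1
After 6 (visit(Q)): cur=Q back=2 fwd=0
After 7 (back): cur=S back=1 fwd=1
After 8 (visit(L)): cur=L back=2 fwd=0
After 9 (visit(X)): cur=X back=3 fwd=0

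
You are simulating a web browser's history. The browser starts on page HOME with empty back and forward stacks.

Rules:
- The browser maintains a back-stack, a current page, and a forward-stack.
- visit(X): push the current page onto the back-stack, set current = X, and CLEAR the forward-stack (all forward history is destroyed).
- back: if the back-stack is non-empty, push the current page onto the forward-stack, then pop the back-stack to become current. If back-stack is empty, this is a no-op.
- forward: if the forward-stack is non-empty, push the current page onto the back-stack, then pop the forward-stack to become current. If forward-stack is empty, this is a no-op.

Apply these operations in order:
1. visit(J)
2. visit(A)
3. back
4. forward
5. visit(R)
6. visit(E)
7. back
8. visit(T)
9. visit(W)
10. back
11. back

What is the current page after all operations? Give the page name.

Answer: R

Derivation:
After 1 (visit(J)): cur=J back=1 fwd=0
After 2 (visit(A)): cur=A back=2 fwd=0
After 3 (back): cur=J back=1 fwd=1
After 4 (forward): cur=A back=2 fwd=0
After 5 (visit(R)): cur=R back=3 fwd=0
After 6 (visit(E)): cur=E back=4 fwd=0
After 7 (back): cur=R back=3 fwd=1
After 8 (visit(T)): cur=T back=4 fwd=0
After 9 (visit(W)): cur=W back=5 fwd=0
After 10 (back): cur=T back=4 fwd=1
After 11 (back): cur=R back=3 fwd=2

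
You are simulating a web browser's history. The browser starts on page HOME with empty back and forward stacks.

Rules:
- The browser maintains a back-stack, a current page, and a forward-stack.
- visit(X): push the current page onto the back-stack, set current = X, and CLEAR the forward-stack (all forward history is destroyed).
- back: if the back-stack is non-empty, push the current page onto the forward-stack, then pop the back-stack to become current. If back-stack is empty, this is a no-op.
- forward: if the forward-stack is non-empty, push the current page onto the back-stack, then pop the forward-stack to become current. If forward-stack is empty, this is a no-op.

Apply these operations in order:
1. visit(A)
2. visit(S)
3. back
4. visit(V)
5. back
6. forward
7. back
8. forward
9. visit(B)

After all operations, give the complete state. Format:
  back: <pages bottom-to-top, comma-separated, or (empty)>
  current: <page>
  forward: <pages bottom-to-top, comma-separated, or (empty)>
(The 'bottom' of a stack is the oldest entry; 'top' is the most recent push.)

After 1 (visit(A)): cur=A back=1 fwd=0
After 2 (visit(S)): cur=S back=2 fwd=0
After 3 (back): cur=A back=1 fwd=1
After 4 (visit(V)): cur=V back=2 fwd=0
After 5 (back): cur=A back=1 fwd=1
After 6 (forward): cur=V back=2 fwd=0
After 7 (back): cur=A back=1 fwd=1
After 8 (forward): cur=V back=2 fwd=0
After 9 (visit(B)): cur=B back=3 fwd=0

Answer: back: HOME,A,V
current: B
forward: (empty)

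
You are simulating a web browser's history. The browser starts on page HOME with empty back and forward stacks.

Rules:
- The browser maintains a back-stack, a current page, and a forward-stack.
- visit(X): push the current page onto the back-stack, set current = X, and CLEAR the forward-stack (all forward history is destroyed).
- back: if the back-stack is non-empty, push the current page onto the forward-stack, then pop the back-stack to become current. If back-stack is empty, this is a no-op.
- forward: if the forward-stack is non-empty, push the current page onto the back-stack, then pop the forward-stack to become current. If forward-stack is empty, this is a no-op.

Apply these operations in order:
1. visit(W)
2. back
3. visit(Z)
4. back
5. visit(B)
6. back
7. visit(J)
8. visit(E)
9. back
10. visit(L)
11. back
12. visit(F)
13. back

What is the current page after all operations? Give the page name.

After 1 (visit(W)): cur=W back=1 fwd=0
After 2 (back): cur=HOME back=0 fwd=1
After 3 (visit(Z)): cur=Z back=1 fwd=0
After 4 (back): cur=HOME back=0 fwd=1
After 5 (visit(B)): cur=B back=1 fwd=0
After 6 (back): cur=HOME back=0 fwd=1
After 7 (visit(J)): cur=J back=1 fwd=0
After 8 (visit(E)): cur=E back=2 fwd=0
After 9 (back): cur=J back=1 fwd=1
After 10 (visit(L)): cur=L back=2 fwd=0
After 11 (back): cur=J back=1 fwd=1
After 12 (visit(F)): cur=F back=2 fwd=0
After 13 (back): cur=J back=1 fwd=1

Answer: J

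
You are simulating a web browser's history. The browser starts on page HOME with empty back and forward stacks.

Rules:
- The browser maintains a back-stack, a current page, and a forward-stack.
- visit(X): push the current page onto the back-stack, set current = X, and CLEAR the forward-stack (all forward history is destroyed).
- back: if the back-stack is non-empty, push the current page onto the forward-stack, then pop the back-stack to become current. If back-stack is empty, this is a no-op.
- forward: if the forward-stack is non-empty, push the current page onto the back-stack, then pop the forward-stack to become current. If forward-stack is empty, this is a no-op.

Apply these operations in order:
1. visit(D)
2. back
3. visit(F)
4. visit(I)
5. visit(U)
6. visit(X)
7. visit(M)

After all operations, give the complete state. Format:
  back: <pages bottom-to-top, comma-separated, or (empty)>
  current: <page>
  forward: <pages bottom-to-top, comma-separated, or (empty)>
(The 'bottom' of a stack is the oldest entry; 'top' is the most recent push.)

Answer: back: HOME,F,I,U,X
current: M
forward: (empty)

Derivation:
After 1 (visit(D)): cur=D back=1 fwd=0
After 2 (back): cur=HOME back=0 fwd=1
After 3 (visit(F)): cur=F back=1 fwd=0
After 4 (visit(I)): cur=I back=2 fwd=0
After 5 (visit(U)): cur=U back=3 fwd=0
After 6 (visit(X)): cur=X back=4 fwd=0
After 7 (visit(M)): cur=M back=5 fwd=0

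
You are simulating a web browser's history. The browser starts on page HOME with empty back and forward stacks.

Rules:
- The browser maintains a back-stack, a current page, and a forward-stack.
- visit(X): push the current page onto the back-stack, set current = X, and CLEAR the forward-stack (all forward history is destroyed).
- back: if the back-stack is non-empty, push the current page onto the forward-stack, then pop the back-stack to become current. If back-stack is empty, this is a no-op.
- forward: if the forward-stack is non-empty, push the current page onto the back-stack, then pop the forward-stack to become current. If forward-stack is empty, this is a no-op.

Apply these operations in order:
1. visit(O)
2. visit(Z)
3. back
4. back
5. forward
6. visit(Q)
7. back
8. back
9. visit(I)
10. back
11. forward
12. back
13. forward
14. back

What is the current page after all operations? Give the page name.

Answer: HOME

Derivation:
After 1 (visit(O)): cur=O back=1 fwd=0
After 2 (visit(Z)): cur=Z back=2 fwd=0
After 3 (back): cur=O back=1 fwd=1
After 4 (back): cur=HOME back=0 fwd=2
After 5 (forward): cur=O back=1 fwd=1
After 6 (visit(Q)): cur=Q back=2 fwd=0
After 7 (back): cur=O back=1 fwd=1
After 8 (back): cur=HOME back=0 fwd=2
After 9 (visit(I)): cur=I back=1 fwd=0
After 10 (back): cur=HOME back=0 fwd=1
After 11 (forward): cur=I back=1 fwd=0
After 12 (back): cur=HOME back=0 fwd=1
After 13 (forward): cur=I back=1 fwd=0
After 14 (back): cur=HOME back=0 fwd=1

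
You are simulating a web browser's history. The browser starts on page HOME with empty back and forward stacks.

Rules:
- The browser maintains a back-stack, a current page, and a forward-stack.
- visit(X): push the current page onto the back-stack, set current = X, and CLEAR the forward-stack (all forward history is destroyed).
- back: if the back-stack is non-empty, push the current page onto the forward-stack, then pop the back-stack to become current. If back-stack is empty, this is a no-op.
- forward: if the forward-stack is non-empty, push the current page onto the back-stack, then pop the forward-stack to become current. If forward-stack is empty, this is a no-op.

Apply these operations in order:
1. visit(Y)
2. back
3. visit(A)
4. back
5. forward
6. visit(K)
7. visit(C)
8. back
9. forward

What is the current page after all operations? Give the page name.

Answer: C

Derivation:
After 1 (visit(Y)): cur=Y back=1 fwd=0
After 2 (back): cur=HOME back=0 fwd=1
After 3 (visit(A)): cur=A back=1 fwd=0
After 4 (back): cur=HOME back=0 fwd=1
After 5 (forward): cur=A back=1 fwd=0
After 6 (visit(K)): cur=K back=2 fwd=0
After 7 (visit(C)): cur=C back=3 fwd=0
After 8 (back): cur=K back=2 fwd=1
After 9 (forward): cur=C back=3 fwd=0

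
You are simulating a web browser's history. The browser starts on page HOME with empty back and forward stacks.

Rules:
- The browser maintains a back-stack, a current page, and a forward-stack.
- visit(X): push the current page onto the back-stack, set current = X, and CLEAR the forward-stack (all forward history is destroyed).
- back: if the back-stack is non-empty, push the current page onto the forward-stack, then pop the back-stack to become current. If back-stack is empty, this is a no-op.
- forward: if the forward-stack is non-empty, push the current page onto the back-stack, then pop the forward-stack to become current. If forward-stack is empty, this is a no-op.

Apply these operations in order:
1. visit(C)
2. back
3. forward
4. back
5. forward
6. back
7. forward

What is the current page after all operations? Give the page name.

After 1 (visit(C)): cur=C back=1 fwd=0
After 2 (back): cur=HOME back=0 fwd=1
After 3 (forward): cur=C back=1 fwd=0
After 4 (back): cur=HOME back=0 fwd=1
After 5 (forward): cur=C back=1 fwd=0
After 6 (back): cur=HOME back=0 fwd=1
After 7 (forward): cur=C back=1 fwd=0

Answer: C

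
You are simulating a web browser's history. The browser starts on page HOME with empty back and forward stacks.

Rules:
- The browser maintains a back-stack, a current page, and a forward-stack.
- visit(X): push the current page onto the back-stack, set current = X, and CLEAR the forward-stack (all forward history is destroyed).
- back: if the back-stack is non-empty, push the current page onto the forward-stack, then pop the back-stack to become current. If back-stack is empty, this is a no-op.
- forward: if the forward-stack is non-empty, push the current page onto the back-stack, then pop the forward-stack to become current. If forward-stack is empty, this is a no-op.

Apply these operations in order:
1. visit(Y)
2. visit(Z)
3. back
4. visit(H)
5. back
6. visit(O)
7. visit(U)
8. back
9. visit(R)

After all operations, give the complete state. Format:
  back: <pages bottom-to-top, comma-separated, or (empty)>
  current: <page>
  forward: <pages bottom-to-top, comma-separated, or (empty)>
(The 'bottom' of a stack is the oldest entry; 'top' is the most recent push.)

Answer: back: HOME,Y,O
current: R
forward: (empty)

Derivation:
After 1 (visit(Y)): cur=Y back=1 fwd=0
After 2 (visit(Z)): cur=Z back=2 fwd=0
After 3 (back): cur=Y back=1 fwd=1
After 4 (visit(H)): cur=H back=2 fwd=0
After 5 (back): cur=Y back=1 fwd=1
After 6 (visit(O)): cur=O back=2 fwd=0
After 7 (visit(U)): cur=U back=3 fwd=0
After 8 (back): cur=O back=2 fwd=1
After 9 (visit(R)): cur=R back=3 fwd=0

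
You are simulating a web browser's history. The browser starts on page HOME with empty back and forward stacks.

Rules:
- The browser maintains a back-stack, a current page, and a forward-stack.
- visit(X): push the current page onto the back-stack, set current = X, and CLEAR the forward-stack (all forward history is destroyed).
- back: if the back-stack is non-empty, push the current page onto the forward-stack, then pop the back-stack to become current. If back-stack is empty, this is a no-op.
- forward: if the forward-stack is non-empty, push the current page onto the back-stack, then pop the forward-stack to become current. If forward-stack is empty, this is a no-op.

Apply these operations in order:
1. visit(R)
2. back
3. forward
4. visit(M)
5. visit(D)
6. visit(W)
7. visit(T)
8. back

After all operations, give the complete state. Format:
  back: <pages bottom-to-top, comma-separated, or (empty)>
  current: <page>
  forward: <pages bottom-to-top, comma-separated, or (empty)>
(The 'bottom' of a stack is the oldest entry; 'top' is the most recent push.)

After 1 (visit(R)): cur=R back=1 fwd=0
After 2 (back): cur=HOME back=0 fwd=1
After 3 (forward): cur=R back=1 fwd=0
After 4 (visit(M)): cur=M back=2 fwd=0
After 5 (visit(D)): cur=D back=3 fwd=0
After 6 (visit(W)): cur=W back=4 fwd=0
After 7 (visit(T)): cur=T back=5 fwd=0
After 8 (back): cur=W back=4 fwd=1

Answer: back: HOME,R,M,D
current: W
forward: T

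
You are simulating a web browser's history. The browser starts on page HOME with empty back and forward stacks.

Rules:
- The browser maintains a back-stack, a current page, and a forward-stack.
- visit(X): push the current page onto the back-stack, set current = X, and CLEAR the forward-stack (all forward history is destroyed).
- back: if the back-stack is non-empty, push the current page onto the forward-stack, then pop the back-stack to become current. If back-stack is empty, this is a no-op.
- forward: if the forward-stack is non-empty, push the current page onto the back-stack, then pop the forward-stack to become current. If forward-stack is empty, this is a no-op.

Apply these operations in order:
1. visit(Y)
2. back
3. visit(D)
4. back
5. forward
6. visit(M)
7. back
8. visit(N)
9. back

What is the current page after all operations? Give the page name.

Answer: D

Derivation:
After 1 (visit(Y)): cur=Y back=1 fwd=0
After 2 (back): cur=HOME back=0 fwd=1
After 3 (visit(D)): cur=D back=1 fwd=0
After 4 (back): cur=HOME back=0 fwd=1
After 5 (forward): cur=D back=1 fwd=0
After 6 (visit(M)): cur=M back=2 fwd=0
After 7 (back): cur=D back=1 fwd=1
After 8 (visit(N)): cur=N back=2 fwd=0
After 9 (back): cur=D back=1 fwd=1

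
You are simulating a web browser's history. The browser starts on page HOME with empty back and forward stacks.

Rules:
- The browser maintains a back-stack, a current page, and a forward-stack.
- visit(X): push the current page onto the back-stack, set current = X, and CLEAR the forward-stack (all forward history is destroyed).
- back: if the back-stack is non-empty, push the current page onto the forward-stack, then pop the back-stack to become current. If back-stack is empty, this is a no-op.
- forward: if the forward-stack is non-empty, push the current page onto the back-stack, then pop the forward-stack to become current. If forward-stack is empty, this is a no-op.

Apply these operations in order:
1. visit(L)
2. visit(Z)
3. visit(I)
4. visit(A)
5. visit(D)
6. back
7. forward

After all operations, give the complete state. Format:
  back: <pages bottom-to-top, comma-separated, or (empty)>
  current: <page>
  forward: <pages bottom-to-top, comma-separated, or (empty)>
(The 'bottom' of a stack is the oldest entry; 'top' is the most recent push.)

Answer: back: HOME,L,Z,I,A
current: D
forward: (empty)

Derivation:
After 1 (visit(L)): cur=L back=1 fwd=0
After 2 (visit(Z)): cur=Z back=2 fwd=0
After 3 (visit(I)): cur=I back=3 fwd=0
After 4 (visit(A)): cur=A back=4 fwd=0
After 5 (visit(D)): cur=D back=5 fwd=0
After 6 (back): cur=A back=4 fwd=1
After 7 (forward): cur=D back=5 fwd=0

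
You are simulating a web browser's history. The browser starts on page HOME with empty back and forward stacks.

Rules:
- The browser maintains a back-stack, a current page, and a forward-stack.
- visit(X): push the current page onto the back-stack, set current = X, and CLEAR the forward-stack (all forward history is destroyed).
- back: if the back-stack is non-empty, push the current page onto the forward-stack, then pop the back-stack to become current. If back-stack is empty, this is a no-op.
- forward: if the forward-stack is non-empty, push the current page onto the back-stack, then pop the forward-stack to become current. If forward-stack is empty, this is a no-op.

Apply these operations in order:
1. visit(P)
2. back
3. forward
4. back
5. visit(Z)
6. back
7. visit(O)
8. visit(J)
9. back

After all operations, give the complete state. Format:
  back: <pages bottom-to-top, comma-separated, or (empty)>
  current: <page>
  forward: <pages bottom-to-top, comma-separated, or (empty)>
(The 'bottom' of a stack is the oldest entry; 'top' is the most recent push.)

Answer: back: HOME
current: O
forward: J

Derivation:
After 1 (visit(P)): cur=P back=1 fwd=0
After 2 (back): cur=HOME back=0 fwd=1
After 3 (forward): cur=P back=1 fwd=0
After 4 (back): cur=HOME back=0 fwd=1
After 5 (visit(Z)): cur=Z back=1 fwd=0
After 6 (back): cur=HOME back=0 fwd=1
After 7 (visit(O)): cur=O back=1 fwd=0
After 8 (visit(J)): cur=J back=2 fwd=0
After 9 (back): cur=O back=1 fwd=1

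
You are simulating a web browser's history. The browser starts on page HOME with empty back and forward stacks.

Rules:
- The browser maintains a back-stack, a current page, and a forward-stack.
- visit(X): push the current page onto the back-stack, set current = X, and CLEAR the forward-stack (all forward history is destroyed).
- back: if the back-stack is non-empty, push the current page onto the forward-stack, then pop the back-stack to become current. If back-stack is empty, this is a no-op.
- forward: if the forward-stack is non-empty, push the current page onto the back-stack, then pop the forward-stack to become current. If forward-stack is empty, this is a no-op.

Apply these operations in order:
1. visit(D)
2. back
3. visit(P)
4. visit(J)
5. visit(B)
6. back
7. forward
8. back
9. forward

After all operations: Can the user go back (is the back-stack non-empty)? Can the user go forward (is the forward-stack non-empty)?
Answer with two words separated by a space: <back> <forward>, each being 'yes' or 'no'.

After 1 (visit(D)): cur=D back=1 fwd=0
After 2 (back): cur=HOME back=0 fwd=1
After 3 (visit(P)): cur=P back=1 fwd=0
After 4 (visit(J)): cur=J back=2 fwd=0
After 5 (visit(B)): cur=B back=3 fwd=0
After 6 (back): cur=J back=2 fwd=1
After 7 (forward): cur=B back=3 fwd=0
After 8 (back): cur=J back=2 fwd=1
After 9 (forward): cur=B back=3 fwd=0

Answer: yes no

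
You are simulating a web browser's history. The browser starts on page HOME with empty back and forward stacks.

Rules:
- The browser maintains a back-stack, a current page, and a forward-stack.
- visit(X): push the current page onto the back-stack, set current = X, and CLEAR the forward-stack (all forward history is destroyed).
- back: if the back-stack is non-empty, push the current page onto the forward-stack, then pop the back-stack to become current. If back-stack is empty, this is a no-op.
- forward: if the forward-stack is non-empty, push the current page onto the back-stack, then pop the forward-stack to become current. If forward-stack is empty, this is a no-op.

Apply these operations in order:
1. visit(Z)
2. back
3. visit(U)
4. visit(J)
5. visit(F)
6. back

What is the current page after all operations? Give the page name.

After 1 (visit(Z)): cur=Z back=1 fwd=0
After 2 (back): cur=HOME back=0 fwd=1
After 3 (visit(U)): cur=U back=1 fwd=0
After 4 (visit(J)): cur=J back=2 fwd=0
After 5 (visit(F)): cur=F back=3 fwd=0
After 6 (back): cur=J back=2 fwd=1

Answer: J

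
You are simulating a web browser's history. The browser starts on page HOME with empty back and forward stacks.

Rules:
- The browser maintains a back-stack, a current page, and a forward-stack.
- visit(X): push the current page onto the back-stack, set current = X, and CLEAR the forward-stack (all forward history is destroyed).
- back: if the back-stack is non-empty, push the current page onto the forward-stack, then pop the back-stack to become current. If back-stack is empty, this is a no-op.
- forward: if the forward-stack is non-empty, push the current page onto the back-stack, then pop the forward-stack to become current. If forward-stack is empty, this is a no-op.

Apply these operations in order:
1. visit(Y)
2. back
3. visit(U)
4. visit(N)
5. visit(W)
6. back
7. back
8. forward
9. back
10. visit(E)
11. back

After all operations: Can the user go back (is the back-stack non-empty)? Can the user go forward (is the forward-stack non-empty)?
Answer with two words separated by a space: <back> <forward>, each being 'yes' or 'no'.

After 1 (visit(Y)): cur=Y back=1 fwd=0
After 2 (back): cur=HOME back=0 fwd=1
After 3 (visit(U)): cur=U back=1 fwd=0
After 4 (visit(N)): cur=N back=2 fwd=0
After 5 (visit(W)): cur=W back=3 fwd=0
After 6 (back): cur=N back=2 fwd=1
After 7 (back): cur=U back=1 fwd=2
After 8 (forward): cur=N back=2 fwd=1
After 9 (back): cur=U back=1 fwd=2
After 10 (visit(E)): cur=E back=2 fwd=0
After 11 (back): cur=U back=1 fwd=1

Answer: yes yes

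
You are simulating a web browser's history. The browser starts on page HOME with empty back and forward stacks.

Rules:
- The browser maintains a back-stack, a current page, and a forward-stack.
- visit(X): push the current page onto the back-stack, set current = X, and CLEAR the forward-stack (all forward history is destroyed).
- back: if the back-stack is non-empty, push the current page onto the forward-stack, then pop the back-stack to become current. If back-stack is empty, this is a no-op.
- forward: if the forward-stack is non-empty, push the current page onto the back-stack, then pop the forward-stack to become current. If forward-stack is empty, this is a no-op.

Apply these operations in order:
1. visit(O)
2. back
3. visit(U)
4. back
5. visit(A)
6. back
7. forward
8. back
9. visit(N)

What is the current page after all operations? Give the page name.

Answer: N

Derivation:
After 1 (visit(O)): cur=O back=1 fwd=0
After 2 (back): cur=HOME back=0 fwd=1
After 3 (visit(U)): cur=U back=1 fwd=0
After 4 (back): cur=HOME back=0 fwd=1
After 5 (visit(A)): cur=A back=1 fwd=0
After 6 (back): cur=HOME back=0 fwd=1
After 7 (forward): cur=A back=1 fwd=0
After 8 (back): cur=HOME back=0 fwd=1
After 9 (visit(N)): cur=N back=1 fwd=0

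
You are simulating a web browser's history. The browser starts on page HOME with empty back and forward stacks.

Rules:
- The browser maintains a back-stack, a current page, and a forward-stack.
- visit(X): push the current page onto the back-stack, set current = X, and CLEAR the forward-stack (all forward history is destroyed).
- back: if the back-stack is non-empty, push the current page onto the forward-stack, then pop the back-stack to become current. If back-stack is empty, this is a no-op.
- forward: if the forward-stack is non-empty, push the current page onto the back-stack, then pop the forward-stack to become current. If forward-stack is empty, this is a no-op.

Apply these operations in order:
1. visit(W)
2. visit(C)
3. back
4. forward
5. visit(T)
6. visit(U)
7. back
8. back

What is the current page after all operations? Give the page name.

After 1 (visit(W)): cur=W back=1 fwd=0
After 2 (visit(C)): cur=C back=2 fwd=0
After 3 (back): cur=W back=1 fwd=1
After 4 (forward): cur=C back=2 fwd=0
After 5 (visit(T)): cur=T back=3 fwd=0
After 6 (visit(U)): cur=U back=4 fwd=0
After 7 (back): cur=T back=3 fwd=1
After 8 (back): cur=C back=2 fwd=2

Answer: C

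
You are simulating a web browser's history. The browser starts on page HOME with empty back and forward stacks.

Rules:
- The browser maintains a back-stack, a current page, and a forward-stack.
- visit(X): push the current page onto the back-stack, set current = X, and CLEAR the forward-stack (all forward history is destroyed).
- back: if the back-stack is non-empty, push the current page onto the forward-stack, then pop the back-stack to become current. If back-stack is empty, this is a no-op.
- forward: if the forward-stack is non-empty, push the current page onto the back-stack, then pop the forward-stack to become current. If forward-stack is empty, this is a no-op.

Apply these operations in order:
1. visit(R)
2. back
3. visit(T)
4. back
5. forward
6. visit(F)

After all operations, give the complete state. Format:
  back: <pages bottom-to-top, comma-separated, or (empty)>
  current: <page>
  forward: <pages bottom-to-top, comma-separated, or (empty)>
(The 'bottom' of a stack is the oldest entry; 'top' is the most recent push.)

After 1 (visit(R)): cur=R back=1 fwd=0
After 2 (back): cur=HOME back=0 fwd=1
After 3 (visit(T)): cur=T back=1 fwd=0
After 4 (back): cur=HOME back=0 fwd=1
After 5 (forward): cur=T back=1 fwd=0
After 6 (visit(F)): cur=F back=2 fwd=0

Answer: back: HOME,T
current: F
forward: (empty)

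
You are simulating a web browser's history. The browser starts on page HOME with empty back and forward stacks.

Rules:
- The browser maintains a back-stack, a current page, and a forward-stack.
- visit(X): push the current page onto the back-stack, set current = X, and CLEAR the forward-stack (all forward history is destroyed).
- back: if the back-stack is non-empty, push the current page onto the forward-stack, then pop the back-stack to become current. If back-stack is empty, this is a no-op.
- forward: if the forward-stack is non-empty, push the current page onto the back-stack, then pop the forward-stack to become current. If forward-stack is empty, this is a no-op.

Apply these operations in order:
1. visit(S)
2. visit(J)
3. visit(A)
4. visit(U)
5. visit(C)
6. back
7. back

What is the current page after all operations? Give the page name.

After 1 (visit(S)): cur=S back=1 fwd=0
After 2 (visit(J)): cur=J back=2 fwd=0
After 3 (visit(A)): cur=A back=3 fwd=0
After 4 (visit(U)): cur=U back=4 fwd=0
After 5 (visit(C)): cur=C back=5 fwd=0
After 6 (back): cur=U back=4 fwd=1
After 7 (back): cur=A back=3 fwd=2

Answer: A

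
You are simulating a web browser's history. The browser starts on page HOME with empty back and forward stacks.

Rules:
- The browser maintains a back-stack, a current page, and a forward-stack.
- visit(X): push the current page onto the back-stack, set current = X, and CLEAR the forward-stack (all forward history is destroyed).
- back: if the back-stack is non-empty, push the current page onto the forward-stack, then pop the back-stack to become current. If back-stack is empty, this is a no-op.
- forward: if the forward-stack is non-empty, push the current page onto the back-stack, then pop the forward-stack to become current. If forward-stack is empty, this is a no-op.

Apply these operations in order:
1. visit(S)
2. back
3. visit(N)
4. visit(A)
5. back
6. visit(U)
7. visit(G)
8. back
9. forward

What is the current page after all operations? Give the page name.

After 1 (visit(S)): cur=S back=1 fwd=0
After 2 (back): cur=HOME back=0 fwd=1
After 3 (visit(N)): cur=N back=1 fwd=0
After 4 (visit(A)): cur=A back=2 fwd=0
After 5 (back): cur=N back=1 fwd=1
After 6 (visit(U)): cur=U back=2 fwd=0
After 7 (visit(G)): cur=G back=3 fwd=0
After 8 (back): cur=U back=2 fwd=1
After 9 (forward): cur=G back=3 fwd=0

Answer: G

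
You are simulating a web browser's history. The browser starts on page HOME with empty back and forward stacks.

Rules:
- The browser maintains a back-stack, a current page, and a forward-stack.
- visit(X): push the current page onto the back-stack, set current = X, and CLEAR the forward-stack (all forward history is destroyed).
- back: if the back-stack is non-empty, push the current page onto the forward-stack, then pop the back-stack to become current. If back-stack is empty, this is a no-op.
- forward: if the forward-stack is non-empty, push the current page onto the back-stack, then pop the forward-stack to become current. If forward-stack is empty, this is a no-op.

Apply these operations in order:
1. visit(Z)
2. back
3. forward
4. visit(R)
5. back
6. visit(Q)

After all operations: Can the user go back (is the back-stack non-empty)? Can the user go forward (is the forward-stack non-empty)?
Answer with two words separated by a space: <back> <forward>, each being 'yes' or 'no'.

Answer: yes no

Derivation:
After 1 (visit(Z)): cur=Z back=1 fwd=0
After 2 (back): cur=HOME back=0 fwd=1
After 3 (forward): cur=Z back=1 fwd=0
After 4 (visit(R)): cur=R back=2 fwd=0
After 5 (back): cur=Z back=1 fwd=1
After 6 (visit(Q)): cur=Q back=2 fwd=0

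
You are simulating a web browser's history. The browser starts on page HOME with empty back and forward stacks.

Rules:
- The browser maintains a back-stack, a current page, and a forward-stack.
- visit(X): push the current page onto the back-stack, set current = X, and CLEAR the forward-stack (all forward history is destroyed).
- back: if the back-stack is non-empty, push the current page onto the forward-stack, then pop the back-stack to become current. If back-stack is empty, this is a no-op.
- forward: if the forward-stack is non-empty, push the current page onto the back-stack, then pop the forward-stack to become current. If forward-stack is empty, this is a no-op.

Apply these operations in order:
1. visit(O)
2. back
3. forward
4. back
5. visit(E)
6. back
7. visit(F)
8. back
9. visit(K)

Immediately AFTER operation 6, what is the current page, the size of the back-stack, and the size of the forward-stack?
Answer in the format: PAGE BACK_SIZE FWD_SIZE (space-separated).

After 1 (visit(O)): cur=O back=1 fwd=0
After 2 (back): cur=HOME back=0 fwd=1
After 3 (forward): cur=O back=1 fwd=0
After 4 (back): cur=HOME back=0 fwd=1
After 5 (visit(E)): cur=E back=1 fwd=0
After 6 (back): cur=HOME back=0 fwd=1

HOME 0 1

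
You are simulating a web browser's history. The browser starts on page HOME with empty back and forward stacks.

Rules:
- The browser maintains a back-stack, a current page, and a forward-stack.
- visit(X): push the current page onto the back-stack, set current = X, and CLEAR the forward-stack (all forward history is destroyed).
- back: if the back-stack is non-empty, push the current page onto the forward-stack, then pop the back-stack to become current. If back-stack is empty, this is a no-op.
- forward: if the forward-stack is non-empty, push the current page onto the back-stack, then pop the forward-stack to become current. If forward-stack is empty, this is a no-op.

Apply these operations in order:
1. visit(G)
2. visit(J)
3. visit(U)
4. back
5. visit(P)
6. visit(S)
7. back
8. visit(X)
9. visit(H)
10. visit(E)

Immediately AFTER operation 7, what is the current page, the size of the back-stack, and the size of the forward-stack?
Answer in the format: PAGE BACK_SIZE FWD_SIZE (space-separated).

After 1 (visit(G)): cur=G back=1 fwd=0
After 2 (visit(J)): cur=J back=2 fwd=0
After 3 (visit(U)): cur=U back=3 fwd=0
After 4 (back): cur=J back=2 fwd=1
After 5 (visit(P)): cur=P back=3 fwd=0
After 6 (visit(S)): cur=S back=4 fwd=0
After 7 (back): cur=P back=3 fwd=1

P 3 1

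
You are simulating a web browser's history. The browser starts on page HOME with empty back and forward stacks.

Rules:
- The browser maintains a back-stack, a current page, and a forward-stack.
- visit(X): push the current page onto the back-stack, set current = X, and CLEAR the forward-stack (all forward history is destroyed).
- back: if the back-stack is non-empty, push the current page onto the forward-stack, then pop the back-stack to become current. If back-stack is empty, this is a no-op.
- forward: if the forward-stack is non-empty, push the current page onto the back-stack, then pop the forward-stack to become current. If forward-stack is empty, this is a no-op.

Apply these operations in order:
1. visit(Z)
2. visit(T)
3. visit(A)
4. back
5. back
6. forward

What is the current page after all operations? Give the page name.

Answer: T

Derivation:
After 1 (visit(Z)): cur=Z back=1 fwd=0
After 2 (visit(T)): cur=T back=2 fwd=0
After 3 (visit(A)): cur=A back=3 fwd=0
After 4 (back): cur=T back=2 fwd=1
After 5 (back): cur=Z back=1 fwd=2
After 6 (forward): cur=T back=2 fwd=1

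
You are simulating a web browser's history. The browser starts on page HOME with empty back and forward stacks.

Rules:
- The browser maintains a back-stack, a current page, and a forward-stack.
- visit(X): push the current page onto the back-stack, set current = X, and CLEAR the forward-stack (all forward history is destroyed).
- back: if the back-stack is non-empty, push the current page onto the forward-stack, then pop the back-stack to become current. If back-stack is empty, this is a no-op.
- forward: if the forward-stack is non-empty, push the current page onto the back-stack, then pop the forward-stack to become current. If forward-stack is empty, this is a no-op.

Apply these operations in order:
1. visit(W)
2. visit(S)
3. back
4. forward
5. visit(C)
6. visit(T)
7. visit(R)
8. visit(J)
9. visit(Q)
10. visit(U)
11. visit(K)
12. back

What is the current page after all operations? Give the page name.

Answer: U

Derivation:
After 1 (visit(W)): cur=W back=1 fwd=0
After 2 (visit(S)): cur=S back=2 fwd=0
After 3 (back): cur=W back=1 fwd=1
After 4 (forward): cur=S back=2 fwd=0
After 5 (visit(C)): cur=C back=3 fwd=0
After 6 (visit(T)): cur=T back=4 fwd=0
After 7 (visit(R)): cur=R back=5 fwd=0
After 8 (visit(J)): cur=J back=6 fwd=0
After 9 (visit(Q)): cur=Q back=7 fwd=0
After 10 (visit(U)): cur=U back=8 fwd=0
After 11 (visit(K)): cur=K back=9 fwd=0
After 12 (back): cur=U back=8 fwd=1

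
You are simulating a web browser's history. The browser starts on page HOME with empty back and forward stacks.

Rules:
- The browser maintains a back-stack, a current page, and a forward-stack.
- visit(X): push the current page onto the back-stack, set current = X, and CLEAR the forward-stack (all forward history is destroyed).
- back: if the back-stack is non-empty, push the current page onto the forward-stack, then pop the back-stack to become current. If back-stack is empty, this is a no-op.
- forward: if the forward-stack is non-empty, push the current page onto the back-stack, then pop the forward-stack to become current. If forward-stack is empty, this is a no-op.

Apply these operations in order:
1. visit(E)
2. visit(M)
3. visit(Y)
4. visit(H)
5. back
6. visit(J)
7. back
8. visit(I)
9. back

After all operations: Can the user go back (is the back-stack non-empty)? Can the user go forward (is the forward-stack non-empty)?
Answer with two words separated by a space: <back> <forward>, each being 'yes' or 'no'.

After 1 (visit(E)): cur=E back=1 fwd=0
After 2 (visit(M)): cur=M back=2 fwd=0
After 3 (visit(Y)): cur=Y back=3 fwd=0
After 4 (visit(H)): cur=H back=4 fwd=0
After 5 (back): cur=Y back=3 fwd=1
After 6 (visit(J)): cur=J back=4 fwd=0
After 7 (back): cur=Y back=3 fwd=1
After 8 (visit(I)): cur=I back=4 fwd=0
After 9 (back): cur=Y back=3 fwd=1

Answer: yes yes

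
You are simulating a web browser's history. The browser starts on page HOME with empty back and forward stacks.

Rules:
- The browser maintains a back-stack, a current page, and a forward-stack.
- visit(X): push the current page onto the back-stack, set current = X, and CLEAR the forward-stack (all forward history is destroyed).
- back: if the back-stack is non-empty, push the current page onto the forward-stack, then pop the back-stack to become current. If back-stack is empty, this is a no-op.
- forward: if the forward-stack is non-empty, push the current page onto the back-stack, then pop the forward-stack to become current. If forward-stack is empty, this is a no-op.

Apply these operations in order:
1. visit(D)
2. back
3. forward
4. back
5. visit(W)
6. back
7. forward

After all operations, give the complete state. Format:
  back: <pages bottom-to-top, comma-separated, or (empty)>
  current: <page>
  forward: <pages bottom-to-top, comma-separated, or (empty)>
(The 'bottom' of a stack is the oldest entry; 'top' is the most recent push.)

Answer: back: HOME
current: W
forward: (empty)

Derivation:
After 1 (visit(D)): cur=D back=1 fwd=0
After 2 (back): cur=HOME back=0 fwd=1
After 3 (forward): cur=D back=1 fwd=0
After 4 (back): cur=HOME back=0 fwd=1
After 5 (visit(W)): cur=W back=1 fwd=0
After 6 (back): cur=HOME back=0 fwd=1
After 7 (forward): cur=W back=1 fwd=0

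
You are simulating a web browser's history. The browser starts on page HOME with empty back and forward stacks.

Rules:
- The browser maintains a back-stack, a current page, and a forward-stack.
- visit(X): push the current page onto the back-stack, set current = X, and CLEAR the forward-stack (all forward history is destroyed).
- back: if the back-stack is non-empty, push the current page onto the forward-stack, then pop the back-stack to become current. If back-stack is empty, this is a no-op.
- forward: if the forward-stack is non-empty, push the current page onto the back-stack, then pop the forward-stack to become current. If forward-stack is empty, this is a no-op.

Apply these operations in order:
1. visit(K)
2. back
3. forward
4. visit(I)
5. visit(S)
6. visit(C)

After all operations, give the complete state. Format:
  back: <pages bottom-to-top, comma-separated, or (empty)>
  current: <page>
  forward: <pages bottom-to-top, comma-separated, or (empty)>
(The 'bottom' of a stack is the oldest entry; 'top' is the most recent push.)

After 1 (visit(K)): cur=K back=1 fwd=0
After 2 (back): cur=HOME back=0 fwd=1
After 3 (forward): cur=K back=1 fwd=0
After 4 (visit(I)): cur=I back=2 fwd=0
After 5 (visit(S)): cur=S back=3 fwd=0
After 6 (visit(C)): cur=C back=4 fwd=0

Answer: back: HOME,K,I,S
current: C
forward: (empty)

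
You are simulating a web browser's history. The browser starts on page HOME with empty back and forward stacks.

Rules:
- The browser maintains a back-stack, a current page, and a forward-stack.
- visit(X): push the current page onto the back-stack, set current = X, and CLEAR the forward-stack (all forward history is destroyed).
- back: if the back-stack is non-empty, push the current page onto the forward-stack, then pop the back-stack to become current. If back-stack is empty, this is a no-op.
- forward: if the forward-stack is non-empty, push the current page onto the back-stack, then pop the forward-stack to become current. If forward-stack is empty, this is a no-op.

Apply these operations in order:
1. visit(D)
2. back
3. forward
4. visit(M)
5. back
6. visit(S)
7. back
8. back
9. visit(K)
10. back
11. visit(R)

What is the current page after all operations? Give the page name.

After 1 (visit(D)): cur=D back=1 fwd=0
After 2 (back): cur=HOME back=0 fwd=1
After 3 (forward): cur=D back=1 fwd=0
After 4 (visit(M)): cur=M back=2 fwd=0
After 5 (back): cur=D back=1 fwd=1
After 6 (visit(S)): cur=S back=2 fwd=0
After 7 (back): cur=D back=1 fwd=1
After 8 (back): cur=HOME back=0 fwd=2
After 9 (visit(K)): cur=K back=1 fwd=0
After 10 (back): cur=HOME back=0 fwd=1
After 11 (visit(R)): cur=R back=1 fwd=0

Answer: R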